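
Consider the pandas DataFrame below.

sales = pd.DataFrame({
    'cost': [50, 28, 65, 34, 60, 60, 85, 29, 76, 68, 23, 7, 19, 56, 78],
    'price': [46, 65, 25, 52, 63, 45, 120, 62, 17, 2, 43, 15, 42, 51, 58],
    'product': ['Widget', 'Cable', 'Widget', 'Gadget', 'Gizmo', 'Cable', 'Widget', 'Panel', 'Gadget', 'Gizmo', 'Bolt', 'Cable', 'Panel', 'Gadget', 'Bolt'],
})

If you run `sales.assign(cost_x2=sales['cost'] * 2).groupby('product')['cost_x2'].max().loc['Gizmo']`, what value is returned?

add column cost_x2 = sales['cost'] * 2:
    cost  price product  cost_x2
0     50     46  Widget      100
1     28     65   Cable       56
2     65     25  Widget      130
3     34     52  Gadget       68
4     60     63   Gizmo      120
5     60     45   Cable      120
6     85    120  Widget      170
7     29     62   Panel       58
8     76     17  Gadget      152
9     68      2   Gizmo      136
10    23     43    Bolt       46
11     7     15   Cable       14
12    19     42   Panel       38
13    56     51  Gadget      112
14    78     58    Bolt      156
group by product, max of cost_x2:
product
Bolt      156
Cable     120
Gadget    152
Gizmo     136
Panel      58
Widget    170
Name: cost_x2, dtype: int64
Hence 136.

136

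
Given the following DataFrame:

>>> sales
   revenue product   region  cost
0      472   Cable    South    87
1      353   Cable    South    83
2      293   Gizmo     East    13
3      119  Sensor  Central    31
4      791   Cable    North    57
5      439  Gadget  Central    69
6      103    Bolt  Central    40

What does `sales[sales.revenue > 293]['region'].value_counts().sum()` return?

4

filter rows where revenue > 293:
   revenue product   region  cost
0      472   Cable    South    87
1      353   Cable    South    83
4      791   Cable    North    57
5      439  Gadget  Central    69
value_counts of region:
region
South      2
North      1
Central    1
Name: count, dtype: int64
The sum of the resulting series is 4.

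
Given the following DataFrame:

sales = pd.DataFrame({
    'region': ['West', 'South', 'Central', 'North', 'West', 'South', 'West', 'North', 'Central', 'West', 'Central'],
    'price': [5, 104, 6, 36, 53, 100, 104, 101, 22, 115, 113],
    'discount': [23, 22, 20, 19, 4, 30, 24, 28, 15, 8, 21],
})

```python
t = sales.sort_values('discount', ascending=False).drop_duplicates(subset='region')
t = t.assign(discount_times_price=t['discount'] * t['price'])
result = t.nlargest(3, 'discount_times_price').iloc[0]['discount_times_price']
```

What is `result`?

3000

sort by discount descending:
     region  price  discount
5     South    100        30
7     North    101        28
6      West    104        24
0      West      5        23
1     South    104        22
10  Central    113        21
2   Central      6        20
3     North     36        19
8   Central     22        15
9      West    115         8
4      West     53         4
drop duplicate region (keep=first):
     region  price  discount
5     South    100        30
7     North    101        28
6      West    104        24
10  Central    113        21
add column discount_times_price = t['discount'] * t['price']:
     region  price  discount  discount_times_price
5     South    100        30                  3000
7     North    101        28                  2828
6      West    104        24                  2496
10  Central    113        21                  2373
take 3 rows with largest discount_times_price:
  region  price  discount  discount_times_price
5  South    100        30                  3000
7  North    101        28                  2828
6   West    104        24                  2496
The value at position 0, column 'discount_times_price' is 3000.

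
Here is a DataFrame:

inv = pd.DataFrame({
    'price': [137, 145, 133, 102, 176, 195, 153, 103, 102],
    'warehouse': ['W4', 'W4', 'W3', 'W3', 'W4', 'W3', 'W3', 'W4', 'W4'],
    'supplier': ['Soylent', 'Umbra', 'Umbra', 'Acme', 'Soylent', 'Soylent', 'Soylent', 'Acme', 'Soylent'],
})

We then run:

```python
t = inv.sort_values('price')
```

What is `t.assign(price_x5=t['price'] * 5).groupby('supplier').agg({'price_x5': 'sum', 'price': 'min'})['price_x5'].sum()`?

sort by price:
   price warehouse supplier
3    102        W3     Acme
8    102        W4  Soylent
7    103        W4     Acme
2    133        W3    Umbra
0    137        W4  Soylent
1    145        W4    Umbra
6    153        W3  Soylent
4    176        W4  Soylent
5    195        W3  Soylent
add column price_x5 = t['price'] * 5:
   price warehouse supplier  price_x5
3    102        W3     Acme       510
8    102        W4  Soylent       510
7    103        W4     Acme       515
2    133        W3    Umbra       665
0    137        W4  Soylent       685
1    145        W4    Umbra       725
6    153        W3  Soylent       765
4    176        W4  Soylent       880
5    195        W3  Soylent       975
group by supplier: sum(price_x5), min(price):
          price_x5  price
supplier                 
Acme          1025    102
Soylent       3815    102
Umbra         1390    133
Taking the sum of column 'price_x5' gives 6230.

6230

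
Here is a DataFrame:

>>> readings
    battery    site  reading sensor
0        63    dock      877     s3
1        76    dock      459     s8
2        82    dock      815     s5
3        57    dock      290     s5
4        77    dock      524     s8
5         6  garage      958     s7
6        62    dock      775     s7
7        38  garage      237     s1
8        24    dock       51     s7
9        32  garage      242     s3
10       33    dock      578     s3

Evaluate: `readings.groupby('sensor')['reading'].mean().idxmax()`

group by sensor, mean of reading:
sensor
s1    237.000000
s3    565.666667
s5    552.500000
s7    594.666667
s8    491.500000
Name: reading, dtype: float64

s7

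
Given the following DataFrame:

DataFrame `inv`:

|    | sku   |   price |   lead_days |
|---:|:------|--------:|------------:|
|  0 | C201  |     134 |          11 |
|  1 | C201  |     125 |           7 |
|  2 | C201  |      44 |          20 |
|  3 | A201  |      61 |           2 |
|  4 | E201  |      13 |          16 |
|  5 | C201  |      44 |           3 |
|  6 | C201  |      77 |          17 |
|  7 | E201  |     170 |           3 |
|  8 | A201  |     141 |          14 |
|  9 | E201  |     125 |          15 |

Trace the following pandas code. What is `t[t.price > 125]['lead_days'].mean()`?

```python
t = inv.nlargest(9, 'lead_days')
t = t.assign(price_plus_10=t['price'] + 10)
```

take 9 rows with largest lead_days:
    sku  price  lead_days
2  C201     44         20
6  C201     77         17
4  E201     13         16
9  E201    125         15
8  A201    141         14
0  C201    134         11
1  C201    125          7
5  C201     44          3
7  E201    170          3
add column price_plus_10 = t['price'] + 10:
    sku  price  lead_days  price_plus_10
2  C201     44         20             54
6  C201     77         17             87
4  E201     13         16             23
9  E201    125         15            135
8  A201    141         14            151
0  C201    134         11            144
1  C201    125          7            135
5  C201     44          3             54
7  E201    170          3            180
filter rows where price > 125:
    sku  price  lead_days  price_plus_10
8  A201    141         14            151
0  C201    134         11            144
7  E201    170          3            180

9.33333333333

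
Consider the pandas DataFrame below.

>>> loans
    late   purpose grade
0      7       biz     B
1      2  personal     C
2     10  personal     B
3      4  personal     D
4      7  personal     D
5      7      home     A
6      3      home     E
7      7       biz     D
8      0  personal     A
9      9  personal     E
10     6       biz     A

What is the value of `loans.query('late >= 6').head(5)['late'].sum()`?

filter rows where late >= 6:
    late   purpose grade
0      7       biz     B
2     10  personal     B
4      7  personal     D
5      7      home     A
7      7       biz     D
9      9  personal     E
10     6       biz     A
take first 5 rows:
   late   purpose grade
0     7       biz     B
2    10  personal     B
4     7  personal     D
5     7      home     A
7     7       biz     D

38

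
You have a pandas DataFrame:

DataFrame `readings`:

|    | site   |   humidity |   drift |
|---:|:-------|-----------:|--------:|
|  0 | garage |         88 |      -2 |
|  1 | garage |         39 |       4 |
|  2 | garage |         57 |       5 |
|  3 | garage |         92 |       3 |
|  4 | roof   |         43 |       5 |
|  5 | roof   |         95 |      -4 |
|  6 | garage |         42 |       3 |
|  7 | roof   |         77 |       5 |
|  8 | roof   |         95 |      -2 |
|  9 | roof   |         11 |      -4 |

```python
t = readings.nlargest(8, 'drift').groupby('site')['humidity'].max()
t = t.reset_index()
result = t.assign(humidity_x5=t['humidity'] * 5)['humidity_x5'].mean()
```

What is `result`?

take 8 rows with largest drift:
     site  humidity  drift
2  garage        57      5
4    roof        43      5
7    roof        77      5
1  garage        39      4
3  garage        92      3
6  garage        42      3
0  garage        88     -2
8    roof        95     -2
group by site, max of humidity:
site
garage    92
roof      95
Name: humidity, dtype: int64
reset_index():
     site  humidity
0  garage        92
1    roof        95
add column humidity_x5 = t['humidity'] * 5:
     site  humidity  humidity_x5
0  garage        92          460
1    roof        95          475
So mean() = 467.5.

467.5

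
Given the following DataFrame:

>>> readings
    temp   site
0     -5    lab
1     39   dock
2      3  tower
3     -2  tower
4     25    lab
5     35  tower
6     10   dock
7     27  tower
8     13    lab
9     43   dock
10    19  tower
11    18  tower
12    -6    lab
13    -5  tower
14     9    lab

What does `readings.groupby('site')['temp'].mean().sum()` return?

group by site, mean of temp:
site
dock     30.666667
lab       7.200000
tower    13.571429
Name: temp, dtype: float64
So sum() = 51.4380952381.

51.4380952381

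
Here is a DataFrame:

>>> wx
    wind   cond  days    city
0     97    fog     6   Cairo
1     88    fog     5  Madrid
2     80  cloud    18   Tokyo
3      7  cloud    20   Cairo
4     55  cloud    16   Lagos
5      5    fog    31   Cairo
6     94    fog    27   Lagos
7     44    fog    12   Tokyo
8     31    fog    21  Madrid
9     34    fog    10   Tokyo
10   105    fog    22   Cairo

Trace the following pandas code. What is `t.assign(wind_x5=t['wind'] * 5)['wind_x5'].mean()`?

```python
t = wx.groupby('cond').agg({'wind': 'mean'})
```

group by cond, mean of wind:
            wind
cond            
cloud  47.333333
fog    62.250000
add column wind_x5 = t['wind'] * 5:
            wind     wind_x5
cond                        
cloud  47.333333  236.666667
fog    62.250000  311.250000

273.958333333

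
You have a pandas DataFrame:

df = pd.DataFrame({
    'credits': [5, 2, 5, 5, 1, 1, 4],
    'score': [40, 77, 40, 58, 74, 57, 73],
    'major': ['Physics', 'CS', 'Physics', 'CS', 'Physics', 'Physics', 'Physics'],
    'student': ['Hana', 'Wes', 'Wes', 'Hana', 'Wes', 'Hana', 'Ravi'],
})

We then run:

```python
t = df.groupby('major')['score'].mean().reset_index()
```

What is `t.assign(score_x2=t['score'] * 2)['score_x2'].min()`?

113.6

group by major, mean of score:
major
CS         67.5
Physics    56.8
Name: score, dtype: float64
reset_index():
     major  score
0       CS   67.5
1  Physics   56.8
add column score_x2 = t['score'] * 2:
     major  score  score_x2
0       CS   67.5     135.0
1  Physics   56.8     113.6
Finally, min of column 'score_x2' = 113.6.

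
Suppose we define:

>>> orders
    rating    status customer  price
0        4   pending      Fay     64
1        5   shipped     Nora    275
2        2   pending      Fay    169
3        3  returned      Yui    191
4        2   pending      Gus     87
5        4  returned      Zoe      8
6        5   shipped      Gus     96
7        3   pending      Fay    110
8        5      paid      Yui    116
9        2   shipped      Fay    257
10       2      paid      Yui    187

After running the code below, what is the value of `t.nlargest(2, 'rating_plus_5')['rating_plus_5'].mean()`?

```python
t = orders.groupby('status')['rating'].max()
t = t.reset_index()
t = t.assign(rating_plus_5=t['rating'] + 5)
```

10.0

group by status, max of rating:
status
paid        5
pending     4
returned    4
shipped     5
Name: rating, dtype: int64
reset_index():
     status  rating
0      paid       5
1   pending       4
2  returned       4
3   shipped       5
add column rating_plus_5 = t['rating'] + 5:
     status  rating  rating_plus_5
0      paid       5             10
1   pending       4              9
2  returned       4              9
3   shipped       5             10
take 2 rows with largest rating_plus_5:
    status  rating  rating_plus_5
0     paid       5             10
3  shipped       5             10
The mean of column 'rating_plus_5' is 10.0.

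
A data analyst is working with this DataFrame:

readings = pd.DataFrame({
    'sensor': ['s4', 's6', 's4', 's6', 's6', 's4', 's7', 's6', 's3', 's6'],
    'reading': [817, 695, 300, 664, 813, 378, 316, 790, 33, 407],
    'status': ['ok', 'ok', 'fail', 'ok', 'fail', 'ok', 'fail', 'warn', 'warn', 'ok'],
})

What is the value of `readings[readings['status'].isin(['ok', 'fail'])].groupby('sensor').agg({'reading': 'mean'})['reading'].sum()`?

filter rows where status in ['ok', 'fail']:
  sensor  reading status
0     s4      817     ok
1     s6      695     ok
2     s4      300   fail
3     s6      664     ok
4     s6      813   fail
5     s4      378     ok
6     s7      316   fail
9     s6      407     ok
group by sensor, mean of reading:
           reading
sensor            
s4      498.333333
s6      644.750000
s7      316.000000
Finally, sum of column 'reading' = 1459.08333333.

1459.08333333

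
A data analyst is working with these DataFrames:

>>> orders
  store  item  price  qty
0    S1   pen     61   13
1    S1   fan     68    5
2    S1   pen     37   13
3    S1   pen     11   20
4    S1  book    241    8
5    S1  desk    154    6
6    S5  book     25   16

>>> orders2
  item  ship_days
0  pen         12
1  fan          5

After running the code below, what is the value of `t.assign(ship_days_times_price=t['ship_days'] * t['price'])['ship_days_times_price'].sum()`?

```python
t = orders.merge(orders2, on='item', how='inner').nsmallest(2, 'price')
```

merge on 'item' (how='inner') → 4 rows:
  store item  price  qty  ship_days
0    S1  pen     61   13         12
1    S1  fan     68    5          5
2    S1  pen     37   13         12
3    S1  pen     11   20         12
take 2 rows with smallest price:
  store item  price  qty  ship_days
3    S1  pen     11   20         12
2    S1  pen     37   13         12
add column ship_days_times_price = t['ship_days'] * t['price']:
  store item  price  qty  ship_days  ship_days_times_price
3    S1  pen     11   20         12                    132
2    S1  pen     37   13         12                    444
Then the sum of column 'ship_days_times_price': 576

576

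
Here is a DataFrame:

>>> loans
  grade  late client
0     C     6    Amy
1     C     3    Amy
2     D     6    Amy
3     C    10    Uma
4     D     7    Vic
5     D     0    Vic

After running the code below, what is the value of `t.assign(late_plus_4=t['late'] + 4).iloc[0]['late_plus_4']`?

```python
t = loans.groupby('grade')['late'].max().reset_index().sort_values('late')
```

group by grade, max of late:
grade
C    10
D     7
Name: late, dtype: int64
reset_index():
  grade  late
0     C    10
1     D     7
sort by late:
  grade  late
1     D     7
0     C    10
add column late_plus_4 = t['late'] + 4:
  grade  late  late_plus_4
1     D     7           11
0     C    10           14
value at position 0, column 'late_plus_4' → 11

11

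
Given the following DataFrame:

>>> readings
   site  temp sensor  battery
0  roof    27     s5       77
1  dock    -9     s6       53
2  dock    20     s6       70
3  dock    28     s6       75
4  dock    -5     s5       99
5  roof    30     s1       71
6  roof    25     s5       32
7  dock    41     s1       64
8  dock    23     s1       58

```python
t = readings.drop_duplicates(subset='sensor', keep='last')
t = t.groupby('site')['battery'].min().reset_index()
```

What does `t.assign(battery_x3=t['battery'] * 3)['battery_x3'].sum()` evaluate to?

drop duplicate sensor (keep=last):
   site  temp sensor  battery
3  dock    28     s6       75
6  roof    25     s5       32
8  dock    23     s1       58
group by site, min of battery:
site
dock    58
roof    32
Name: battery, dtype: int64
reset_index():
   site  battery
0  dock       58
1  roof       32
add column battery_x3 = t['battery'] * 3:
   site  battery  battery_x3
0  dock       58         174
1  roof       32          96
The sum of column 'battery_x3' is 270.

270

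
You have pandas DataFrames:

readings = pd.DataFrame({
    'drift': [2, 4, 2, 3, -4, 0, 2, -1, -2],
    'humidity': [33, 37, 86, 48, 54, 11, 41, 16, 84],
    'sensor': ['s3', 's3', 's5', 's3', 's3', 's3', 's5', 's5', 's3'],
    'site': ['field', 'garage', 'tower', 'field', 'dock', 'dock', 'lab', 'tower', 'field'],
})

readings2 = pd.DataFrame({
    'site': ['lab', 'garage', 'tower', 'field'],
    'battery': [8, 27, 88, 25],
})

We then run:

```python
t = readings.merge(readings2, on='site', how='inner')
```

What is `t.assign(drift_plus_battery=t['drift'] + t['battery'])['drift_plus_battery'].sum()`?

296

merge on 'site' (how='inner') → 7 rows:
   drift  humidity sensor    site  battery
0      2        33     s3   field       25
1      4        37     s3  garage       27
2      2        86     s5   tower       88
3      3        48     s3   field       25
4      2        41     s5     lab        8
5     -1        16     s5   tower       88
6     -2        84     s3   field       25
add column drift_plus_battery = t['drift'] + t['battery']:
   drift  humidity sensor    site  battery  drift_plus_battery
0      2        33     s3   field       25                  27
1      4        37     s3  garage       27                  31
2      2        86     s5   tower       88                  90
3      3        48     s3   field       25                  28
4      2        41     s5     lab        8                  10
5     -1        16     s5   tower       88                  87
6     -2        84     s3   field       25                  23
Reading off the sum of column 'drift_plus_battery', we get 296.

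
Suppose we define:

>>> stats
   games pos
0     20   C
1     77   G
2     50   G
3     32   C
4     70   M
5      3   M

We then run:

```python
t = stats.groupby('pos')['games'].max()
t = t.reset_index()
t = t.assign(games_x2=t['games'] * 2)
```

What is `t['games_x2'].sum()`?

358

group by pos, max of games:
pos
C    32
G    77
M    70
Name: games, dtype: int64
reset_index():
  pos  games
0   C     32
1   G     77
2   M     70
add column games_x2 = t['games'] * 2:
  pos  games  games_x2
0   C     32        64
1   G     77       154
2   M     70       140
Reading off the sum of column 'games_x2', we get 358.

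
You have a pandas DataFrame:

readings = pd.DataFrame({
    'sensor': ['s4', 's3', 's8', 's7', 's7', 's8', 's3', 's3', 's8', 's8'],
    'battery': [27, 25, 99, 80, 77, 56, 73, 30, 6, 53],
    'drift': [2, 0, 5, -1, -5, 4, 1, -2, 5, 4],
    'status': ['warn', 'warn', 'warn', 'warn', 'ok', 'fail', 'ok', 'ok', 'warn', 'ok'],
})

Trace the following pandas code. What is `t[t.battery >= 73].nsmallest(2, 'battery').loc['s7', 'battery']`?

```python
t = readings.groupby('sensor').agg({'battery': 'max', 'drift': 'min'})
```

80

group by sensor: max(battery), min(drift):
        battery  drift
sensor                
s3           73     -2
s4           27      2
s7           80     -5
s8           99      4
filter rows where battery >= 73:
        battery  drift
sensor                
s3           73     -2
s7           80     -5
s8           99      4
take 2 rows with smallest battery:
        battery  drift
sensor                
s3           73     -2
s7           80     -5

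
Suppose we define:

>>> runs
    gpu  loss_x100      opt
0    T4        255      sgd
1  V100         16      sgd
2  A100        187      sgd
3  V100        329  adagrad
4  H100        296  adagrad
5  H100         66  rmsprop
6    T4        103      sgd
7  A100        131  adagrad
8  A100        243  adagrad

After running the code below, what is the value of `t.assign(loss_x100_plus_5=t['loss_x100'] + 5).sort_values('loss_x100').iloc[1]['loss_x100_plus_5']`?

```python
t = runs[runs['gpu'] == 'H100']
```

301

filter rows where gpu == 'H100':
    gpu  loss_x100      opt
4  H100        296  adagrad
5  H100         66  rmsprop
add column loss_x100_plus_5 = t['loss_x100'] + 5:
    gpu  loss_x100      opt  loss_x100_plus_5
4  H100        296  adagrad               301
5  H100         66  rmsprop                71
sort by loss_x100:
    gpu  loss_x100      opt  loss_x100_plus_5
5  H100         66  rmsprop                71
4  H100        296  adagrad               301
Reading off the value at position 1, column 'loss_x100_plus_5', we get 301.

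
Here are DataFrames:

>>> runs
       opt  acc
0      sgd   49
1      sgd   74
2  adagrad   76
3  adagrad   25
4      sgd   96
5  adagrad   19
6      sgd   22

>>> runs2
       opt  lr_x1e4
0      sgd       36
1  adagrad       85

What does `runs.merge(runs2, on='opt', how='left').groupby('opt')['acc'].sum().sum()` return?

361

merge on 'opt' (how='left') → 7 rows:
       opt  acc  lr_x1e4
0      sgd   49       36
1      sgd   74       36
2  adagrad   76       85
3  adagrad   25       85
4      sgd   96       36
5  adagrad   19       85
6      sgd   22       36
group by opt, sum of acc:
opt
adagrad    120
sgd        241
Name: acc, dtype: int64
sum of the resulting series → 361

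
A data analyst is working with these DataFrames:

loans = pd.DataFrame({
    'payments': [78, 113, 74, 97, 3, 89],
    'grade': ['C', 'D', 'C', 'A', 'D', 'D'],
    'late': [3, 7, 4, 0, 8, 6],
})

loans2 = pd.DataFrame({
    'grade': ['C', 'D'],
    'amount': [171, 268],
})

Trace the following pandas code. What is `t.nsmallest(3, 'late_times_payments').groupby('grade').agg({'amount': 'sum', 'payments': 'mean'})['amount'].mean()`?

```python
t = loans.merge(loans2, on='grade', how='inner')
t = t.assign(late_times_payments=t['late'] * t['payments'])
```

305.0

merge on 'grade' (how='inner') → 5 rows:
   payments grade  late  amount
0        78     C     3     171
1       113     D     7     268
2        74     C     4     171
3         3     D     8     268
4        89     D     6     268
add column late_times_payments = t['late'] * t['payments']:
   payments grade  late  amount  late_times_payments
0        78     C     3     171                  234
1       113     D     7     268                  791
2        74     C     4     171                  296
3         3     D     8     268                   24
4        89     D     6     268                  534
take 3 rows with smallest late_times_payments:
   payments grade  late  amount  late_times_payments
3         3     D     8     268                   24
0        78     C     3     171                  234
2        74     C     4     171                  296
group by grade: sum(amount), mean(payments):
       amount  payments
grade                  
C         342      76.0
D         268       3.0
Finally, mean of column 'amount' = 305.0.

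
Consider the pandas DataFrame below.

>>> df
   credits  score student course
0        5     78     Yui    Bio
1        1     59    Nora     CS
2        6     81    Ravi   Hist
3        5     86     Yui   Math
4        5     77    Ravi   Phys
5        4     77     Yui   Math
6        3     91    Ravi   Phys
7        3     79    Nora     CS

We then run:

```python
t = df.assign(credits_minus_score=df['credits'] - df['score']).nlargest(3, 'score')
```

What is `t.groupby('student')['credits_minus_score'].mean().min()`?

-81.5

add column credits_minus_score = df['credits'] - df['score']:
   credits  score student course  credits_minus_score
0        5     78     Yui    Bio                  -73
1        1     59    Nora     CS                  -58
2        6     81    Ravi   Hist                  -75
3        5     86     Yui   Math                  -81
4        5     77    Ravi   Phys                  -72
5        4     77     Yui   Math                  -73
6        3     91    Ravi   Phys                  -88
7        3     79    Nora     CS                  -76
take 3 rows with largest score:
   credits  score student course  credits_minus_score
6        3     91    Ravi   Phys                  -88
3        5     86     Yui   Math                  -81
2        6     81    Ravi   Hist                  -75
group by student, mean of credits_minus_score:
student
Ravi   -81.5
Yui    -81.0
Name: credits_minus_score, dtype: float64
Hence -81.5.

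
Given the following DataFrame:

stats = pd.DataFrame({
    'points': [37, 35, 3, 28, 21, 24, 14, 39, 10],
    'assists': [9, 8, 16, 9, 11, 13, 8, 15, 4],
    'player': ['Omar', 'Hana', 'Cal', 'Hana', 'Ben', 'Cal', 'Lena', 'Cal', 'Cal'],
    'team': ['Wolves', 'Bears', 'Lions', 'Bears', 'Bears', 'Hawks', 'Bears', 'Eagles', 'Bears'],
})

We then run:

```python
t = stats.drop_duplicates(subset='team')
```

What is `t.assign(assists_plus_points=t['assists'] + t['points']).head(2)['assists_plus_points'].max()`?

drop duplicate team (keep=first):
   points  assists player    team
0      37        9   Omar  Wolves
1      35        8   Hana   Bears
2       3       16    Cal   Lions
5      24       13    Cal   Hawks
7      39       15    Cal  Eagles
add column assists_plus_points = t['assists'] + t['points']:
   points  assists player    team  assists_plus_points
0      37        9   Omar  Wolves                   46
1      35        8   Hana   Bears                   43
2       3       16    Cal   Lions                   19
5      24       13    Cal   Hawks                   37
7      39       15    Cal  Eagles                   54
take first 2 rows:
   points  assists player    team  assists_plus_points
0      37        9   Omar  Wolves                   46
1      35        8   Hana   Bears                   43
Reading off the max of column 'assists_plus_points', we get 46.

46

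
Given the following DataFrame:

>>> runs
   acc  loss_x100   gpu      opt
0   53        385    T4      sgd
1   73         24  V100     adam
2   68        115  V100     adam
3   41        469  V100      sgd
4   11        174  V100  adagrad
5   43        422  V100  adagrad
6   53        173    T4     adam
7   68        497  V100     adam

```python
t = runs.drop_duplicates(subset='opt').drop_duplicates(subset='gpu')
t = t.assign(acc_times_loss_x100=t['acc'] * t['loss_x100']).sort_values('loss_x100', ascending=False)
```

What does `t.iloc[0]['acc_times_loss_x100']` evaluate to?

drop duplicate opt (keep=first):
   acc  loss_x100   gpu      opt
0   53        385    T4      sgd
1   73         24  V100     adam
4   11        174  V100  adagrad
drop duplicate gpu (keep=first):
   acc  loss_x100   gpu   opt
0   53        385    T4   sgd
1   73         24  V100  adam
add column acc_times_loss_x100 = t['acc'] * t['loss_x100']:
   acc  loss_x100   gpu   opt  acc_times_loss_x100
0   53        385    T4   sgd                20405
1   73         24  V100  adam                 1752
sort by loss_x100 descending:
   acc  loss_x100   gpu   opt  acc_times_loss_x100
0   53        385    T4   sgd                20405
1   73         24  V100  adam                 1752
Taking the value at position 0, column 'acc_times_loss_x100' gives 20405.

20405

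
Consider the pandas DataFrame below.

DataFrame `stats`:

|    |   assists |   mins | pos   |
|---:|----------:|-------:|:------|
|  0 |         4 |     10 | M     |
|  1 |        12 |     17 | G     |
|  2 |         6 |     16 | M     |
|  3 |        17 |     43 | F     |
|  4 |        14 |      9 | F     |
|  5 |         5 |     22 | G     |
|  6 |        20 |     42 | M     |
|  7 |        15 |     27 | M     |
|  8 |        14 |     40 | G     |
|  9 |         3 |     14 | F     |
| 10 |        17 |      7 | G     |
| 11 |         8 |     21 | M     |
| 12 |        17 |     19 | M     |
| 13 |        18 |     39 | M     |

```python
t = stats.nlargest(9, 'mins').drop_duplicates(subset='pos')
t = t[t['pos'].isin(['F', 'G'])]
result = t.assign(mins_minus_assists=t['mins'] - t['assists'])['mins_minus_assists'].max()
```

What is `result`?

26

take 9 rows with largest mins:
    assists  mins pos
3        17    43   F
6        20    42   M
8        14    40   G
13       18    39   M
7        15    27   M
5         5    22   G
11        8    21   M
12       17    19   M
1        12    17   G
drop duplicate pos (keep=first):
   assists  mins pos
3       17    43   F
6       20    42   M
8       14    40   G
filter rows where pos in ['F', 'G']:
   assists  mins pos
3       17    43   F
8       14    40   G
add column mins_minus_assists = t['mins'] - t['assists']:
   assists  mins pos  mins_minus_assists
3       17    43   F                  26
8       14    40   G                  26
So max() = 26.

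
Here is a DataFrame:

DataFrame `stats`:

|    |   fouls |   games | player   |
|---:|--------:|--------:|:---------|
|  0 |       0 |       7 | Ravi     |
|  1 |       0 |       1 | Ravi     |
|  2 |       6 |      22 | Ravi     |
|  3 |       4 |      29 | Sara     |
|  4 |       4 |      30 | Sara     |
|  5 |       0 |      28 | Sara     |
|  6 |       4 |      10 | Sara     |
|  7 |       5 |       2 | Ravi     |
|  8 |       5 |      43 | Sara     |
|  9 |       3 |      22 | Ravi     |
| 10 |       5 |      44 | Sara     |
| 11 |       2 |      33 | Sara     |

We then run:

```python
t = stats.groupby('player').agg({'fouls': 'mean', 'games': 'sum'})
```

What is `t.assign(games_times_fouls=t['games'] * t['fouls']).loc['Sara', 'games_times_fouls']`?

744.0

group by player: mean(fouls), sum(games):
           fouls  games
player                 
Ravi    2.800000     54
Sara    3.428571    217
add column games_times_fouls = t['games'] * t['fouls']:
           fouls  games  games_times_fouls
player                                    
Ravi    2.800000     54              151.2
Sara    3.428571    217              744.0
Then the value at row 'Sara', column 'games_times_fouls': 744.0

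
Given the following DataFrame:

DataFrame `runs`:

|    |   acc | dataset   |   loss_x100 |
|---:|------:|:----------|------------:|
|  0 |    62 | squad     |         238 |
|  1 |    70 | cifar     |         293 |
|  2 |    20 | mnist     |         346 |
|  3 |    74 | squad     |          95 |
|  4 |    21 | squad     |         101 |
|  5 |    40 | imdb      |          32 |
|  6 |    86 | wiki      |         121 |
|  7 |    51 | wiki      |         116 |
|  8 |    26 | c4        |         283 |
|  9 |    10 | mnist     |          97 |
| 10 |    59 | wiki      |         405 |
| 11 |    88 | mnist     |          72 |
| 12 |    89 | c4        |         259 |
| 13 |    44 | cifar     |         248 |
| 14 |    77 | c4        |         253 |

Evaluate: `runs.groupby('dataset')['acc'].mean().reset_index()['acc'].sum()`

group by dataset, mean of acc:
dataset
c4       64.000000
cifar    57.000000
imdb     40.000000
mnist    39.333333
squad    52.333333
wiki     65.333333
Name: acc, dtype: float64
reset_index():
  dataset        acc
0      c4  64.000000
1   cifar  57.000000
2    imdb  40.000000
3   mnist  39.333333
4   squad  52.333333
5    wiki  65.333333
Taking the sum of column 'acc' gives 318.0.

318.0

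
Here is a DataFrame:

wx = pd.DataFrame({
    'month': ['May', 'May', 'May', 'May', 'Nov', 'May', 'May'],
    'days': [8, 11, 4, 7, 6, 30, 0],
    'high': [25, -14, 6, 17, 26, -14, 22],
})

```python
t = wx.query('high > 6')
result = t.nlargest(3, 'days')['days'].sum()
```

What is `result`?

21

filter rows where high > 6:
  month  days  high
0   May     8    25
3   May     7    17
4   Nov     6    26
6   May     0    22
take 3 rows with largest days:
  month  days  high
0   May     8    25
3   May     7    17
4   Nov     6    26
sum of column 'days' → 21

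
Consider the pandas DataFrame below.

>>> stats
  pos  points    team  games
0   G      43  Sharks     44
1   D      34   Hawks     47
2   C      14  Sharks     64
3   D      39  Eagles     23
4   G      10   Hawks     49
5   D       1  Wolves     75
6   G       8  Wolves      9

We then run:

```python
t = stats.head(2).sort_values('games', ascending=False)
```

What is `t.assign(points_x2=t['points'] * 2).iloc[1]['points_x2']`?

86

take first 2 rows:
  pos  points    team  games
0   G      43  Sharks     44
1   D      34   Hawks     47
sort by games descending:
  pos  points    team  games
1   D      34   Hawks     47
0   G      43  Sharks     44
add column points_x2 = t['points'] * 2:
  pos  points    team  games  points_x2
1   D      34   Hawks     47         68
0   G      43  Sharks     44         86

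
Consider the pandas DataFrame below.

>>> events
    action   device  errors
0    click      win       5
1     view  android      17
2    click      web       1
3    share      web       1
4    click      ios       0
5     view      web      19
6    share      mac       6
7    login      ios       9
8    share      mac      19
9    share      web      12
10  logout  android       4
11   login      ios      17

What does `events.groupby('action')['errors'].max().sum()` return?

64

group by action, max of errors:
action
click      5
login     17
logout     4
share     19
view      19
Name: errors, dtype: int64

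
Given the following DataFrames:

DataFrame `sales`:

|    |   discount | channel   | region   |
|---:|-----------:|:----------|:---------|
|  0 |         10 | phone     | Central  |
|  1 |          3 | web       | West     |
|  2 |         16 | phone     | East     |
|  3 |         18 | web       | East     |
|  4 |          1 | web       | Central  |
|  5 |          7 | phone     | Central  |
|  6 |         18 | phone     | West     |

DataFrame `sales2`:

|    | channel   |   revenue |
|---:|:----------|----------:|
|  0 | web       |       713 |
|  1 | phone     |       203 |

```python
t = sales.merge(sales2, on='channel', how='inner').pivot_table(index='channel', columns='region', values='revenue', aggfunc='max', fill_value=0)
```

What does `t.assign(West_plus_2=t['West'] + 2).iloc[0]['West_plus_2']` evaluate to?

merge on 'channel' (how='inner') → 7 rows:
   discount channel   region  revenue
0        10   phone  Central      203
1         3     web     West      713
2        16   phone     East      203
3        18     web     East      713
4         1     web  Central      713
5         7   phone  Central      203
6        18   phone     West      203
pivot: rows=channel, cols=region, max(revenue):
region   Central  East  West
channel                     
phone        203   203   203
web          713   713   713
add column West_plus_2 = t['West'] + 2:
region   Central  East  West  West_plus_2
channel                                  
phone        203   203   203          205
web          713   713   713          715
value at position 0, column 'West_plus_2' → 205

205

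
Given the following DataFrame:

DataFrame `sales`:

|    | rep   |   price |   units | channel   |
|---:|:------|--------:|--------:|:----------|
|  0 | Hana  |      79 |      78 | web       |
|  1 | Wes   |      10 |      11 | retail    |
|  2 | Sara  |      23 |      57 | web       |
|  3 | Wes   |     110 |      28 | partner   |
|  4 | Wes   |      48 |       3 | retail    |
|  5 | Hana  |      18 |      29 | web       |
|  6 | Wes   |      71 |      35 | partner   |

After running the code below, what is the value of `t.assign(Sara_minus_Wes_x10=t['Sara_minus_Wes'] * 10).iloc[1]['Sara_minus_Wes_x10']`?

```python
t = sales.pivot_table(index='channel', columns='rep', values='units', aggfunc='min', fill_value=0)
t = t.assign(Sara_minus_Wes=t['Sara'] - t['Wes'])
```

pivot: rows=channel, cols=rep, min(units):
rep      Hana  Sara  Wes
channel                 
partner     0     0   28
retail      0     0    3
web        29    57    0
add column Sara_minus_Wes = t['Sara'] - t['Wes']:
rep      Hana  Sara  Wes  Sara_minus_Wes
channel                                 
partner     0     0   28             -28
retail      0     0    3              -3
web        29    57    0              57
add column Sara_minus_Wes_x10 = t['Sara_minus_Wes'] * 10:
rep      Hana  Sara  Wes  Sara_minus_Wes  Sara_minus_Wes_x10
channel                                                     
partner     0     0   28             -28                -280
retail      0     0    3              -3                 -30
web        29    57    0              57                 570
Reading off the value at position 1, column 'Sara_minus_Wes_x10', we get -30.

-30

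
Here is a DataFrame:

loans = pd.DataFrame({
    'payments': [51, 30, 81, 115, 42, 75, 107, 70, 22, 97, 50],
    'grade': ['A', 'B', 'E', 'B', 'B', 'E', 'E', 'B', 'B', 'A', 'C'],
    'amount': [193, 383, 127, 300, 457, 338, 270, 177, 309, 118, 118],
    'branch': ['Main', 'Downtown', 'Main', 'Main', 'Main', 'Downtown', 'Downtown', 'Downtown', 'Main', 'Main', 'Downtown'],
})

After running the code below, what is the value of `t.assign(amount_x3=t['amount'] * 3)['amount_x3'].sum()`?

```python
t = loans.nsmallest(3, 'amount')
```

take 3 rows with smallest amount:
    payments grade  amount    branch
9         97     A     118      Main
10        50     C     118  Downtown
2         81     E     127      Main
add column amount_x3 = t['amount'] * 3:
    payments grade  amount    branch  amount_x3
9         97     A     118      Main        354
10        50     C     118  Downtown        354
2         81     E     127      Main        381
The sum of column 'amount_x3' is 1089.

1089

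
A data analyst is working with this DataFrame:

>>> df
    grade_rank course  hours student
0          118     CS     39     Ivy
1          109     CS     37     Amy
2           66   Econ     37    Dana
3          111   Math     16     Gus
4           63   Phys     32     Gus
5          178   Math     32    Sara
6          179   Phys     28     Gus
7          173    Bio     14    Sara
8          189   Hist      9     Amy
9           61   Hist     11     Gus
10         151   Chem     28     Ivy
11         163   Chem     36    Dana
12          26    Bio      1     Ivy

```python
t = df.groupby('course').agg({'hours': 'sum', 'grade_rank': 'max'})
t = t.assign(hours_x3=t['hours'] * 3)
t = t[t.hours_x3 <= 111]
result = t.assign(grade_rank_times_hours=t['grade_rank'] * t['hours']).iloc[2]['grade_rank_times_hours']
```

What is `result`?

3780

group by course: sum(hours), max(grade_rank):
        hours  grade_rank
course                   
Bio        15         173
CS         76         118
Chem       64         163
Econ       37          66
Hist       20         189
Math       48         178
Phys       60         179
add column hours_x3 = t['hours'] * 3:
        hours  grade_rank  hours_x3
course                             
Bio        15         173        45
CS         76         118       228
Chem       64         163       192
Econ       37          66       111
Hist       20         189        60
Math       48         178       144
Phys       60         179       180
filter rows where hours_x3 <= 111:
        hours  grade_rank  hours_x3
course                             
Bio        15         173        45
Econ       37          66       111
Hist       20         189        60
add column grade_rank_times_hours = t['grade_rank'] * t['hours']:
        hours  grade_rank  hours_x3  grade_rank_times_hours
course                                                     
Bio        15         173        45                    2595
Econ       37          66       111                    2442
Hist       20         189        60                    3780
Hence 3780.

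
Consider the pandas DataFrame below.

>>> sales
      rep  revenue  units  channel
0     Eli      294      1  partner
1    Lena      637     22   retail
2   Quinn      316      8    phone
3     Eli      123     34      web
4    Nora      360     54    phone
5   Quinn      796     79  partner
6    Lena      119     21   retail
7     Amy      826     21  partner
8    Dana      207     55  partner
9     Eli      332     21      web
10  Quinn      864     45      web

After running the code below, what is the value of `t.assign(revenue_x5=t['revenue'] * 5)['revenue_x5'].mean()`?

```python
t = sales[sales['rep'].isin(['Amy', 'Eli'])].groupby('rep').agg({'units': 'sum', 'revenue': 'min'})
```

2372.5

filter rows where rep in ['Amy', 'Eli']:
   rep  revenue  units  channel
0  Eli      294      1  partner
3  Eli      123     34      web
7  Amy      826     21  partner
9  Eli      332     21      web
group by rep: sum(units), min(revenue):
     units  revenue
rep                
Amy     21      826
Eli     56      123
add column revenue_x5 = t['revenue'] * 5:
     units  revenue  revenue_x5
rep                            
Amy     21      826        4130
Eli     56      123         615
Then the mean of column 'revenue_x5': 2372.5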